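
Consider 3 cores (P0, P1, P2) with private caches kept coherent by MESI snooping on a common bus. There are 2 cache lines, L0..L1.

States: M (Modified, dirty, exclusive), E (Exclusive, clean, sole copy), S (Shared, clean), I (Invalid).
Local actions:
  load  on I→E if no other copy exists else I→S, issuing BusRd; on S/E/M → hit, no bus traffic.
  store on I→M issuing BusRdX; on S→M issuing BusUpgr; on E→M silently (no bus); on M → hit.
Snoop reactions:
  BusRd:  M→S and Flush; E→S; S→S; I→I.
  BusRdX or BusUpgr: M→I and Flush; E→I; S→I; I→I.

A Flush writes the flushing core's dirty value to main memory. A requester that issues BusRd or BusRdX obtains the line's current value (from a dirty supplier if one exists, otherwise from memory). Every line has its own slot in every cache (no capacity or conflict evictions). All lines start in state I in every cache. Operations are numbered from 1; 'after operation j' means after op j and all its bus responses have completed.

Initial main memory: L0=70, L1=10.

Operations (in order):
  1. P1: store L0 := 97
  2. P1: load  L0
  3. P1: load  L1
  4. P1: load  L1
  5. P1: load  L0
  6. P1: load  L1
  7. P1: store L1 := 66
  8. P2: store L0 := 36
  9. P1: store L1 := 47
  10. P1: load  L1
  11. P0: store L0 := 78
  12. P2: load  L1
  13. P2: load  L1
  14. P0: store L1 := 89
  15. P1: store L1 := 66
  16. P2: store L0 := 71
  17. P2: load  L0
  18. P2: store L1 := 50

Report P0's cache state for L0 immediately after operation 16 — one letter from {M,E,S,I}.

[1] P1: store L0 := 97 | P0:I, P1:M(97), P2:I | bus: BusRdX
[2] P1: load  L0 | P0:I, P1:M(97), P2:I | bus: none
[3] P1: load  L1 | P0:I, P1:E(10), P2:I | bus: BusRd
[4] P1: load  L1 | P0:I, P1:E(10), P2:I | bus: none
[5] P1: load  L0 | P0:I, P1:M(97), P2:I | bus: none
[6] P1: load  L1 | P0:I, P1:E(10), P2:I | bus: none
[7] P1: store L1 := 66 | P0:I, P1:M(66), P2:I | bus: none
[8] P2: store L0 := 36 | P0:I, P1:I, P2:M(36) | bus: BusRdX,Flush
[9] P1: store L1 := 47 | P0:I, P1:M(47), P2:I | bus: none
[10] P1: load  L1 | P0:I, P1:M(47), P2:I | bus: none
[11] P0: store L0 := 78 | P0:M(78), P1:I, P2:I | bus: BusRdX,Flush
[12] P2: load  L1 | P0:I, P1:S(47), P2:S(47) | bus: BusRd,Flush
[13] P2: load  L1 | P0:I, P1:S(47), P2:S(47) | bus: none
[14] P0: store L1 := 89 | P0:M(89), P1:I, P2:I | bus: BusRdX
[15] P1: store L1 := 66 | P0:I, P1:M(66), P2:I | bus: BusRdX,Flush
[16] P2: store L0 := 71 | P0:I, P1:I, P2:M(71) | bus: BusRdX,Flush
[17] P2: load  L0 | P0:I, P1:I, P2:M(71) | bus: none
[18] P2: store L1 := 50 | P0:I, P1:I, P2:M(50) | bus: BusRdX,Flush

state = I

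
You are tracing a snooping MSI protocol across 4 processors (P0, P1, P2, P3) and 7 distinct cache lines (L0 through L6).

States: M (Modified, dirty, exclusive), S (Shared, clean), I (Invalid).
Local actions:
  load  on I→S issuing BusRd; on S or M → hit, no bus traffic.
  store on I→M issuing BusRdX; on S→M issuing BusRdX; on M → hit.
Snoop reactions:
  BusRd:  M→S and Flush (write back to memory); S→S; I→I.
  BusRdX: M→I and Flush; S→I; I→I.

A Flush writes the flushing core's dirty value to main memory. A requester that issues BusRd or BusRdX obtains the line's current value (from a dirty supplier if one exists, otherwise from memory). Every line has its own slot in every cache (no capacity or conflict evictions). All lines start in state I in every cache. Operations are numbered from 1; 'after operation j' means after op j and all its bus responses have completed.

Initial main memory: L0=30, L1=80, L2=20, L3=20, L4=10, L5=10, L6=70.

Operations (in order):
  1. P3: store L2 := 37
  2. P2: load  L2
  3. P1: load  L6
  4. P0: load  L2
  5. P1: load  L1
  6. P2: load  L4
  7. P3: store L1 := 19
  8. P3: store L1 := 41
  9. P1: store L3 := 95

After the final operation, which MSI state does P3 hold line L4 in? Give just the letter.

state = I

step 1: P3: store L2 := 37  ⟶  IIIM  (L2)  txn=BusRdX  M[L2]=20
step 2: P2: load  L2  ⟶  IISS  (L2)  txn=BusRd+Flush  M[L2]=37
step 3: P1: load  L6  ⟶  ISII  (L6)  txn=BusRd  M[L6]=70
step 4: P0: load  L2  ⟶  SISS  (L2)  txn=BusRd  M[L2]=37
step 5: P1: load  L1  ⟶  ISII  (L1)  txn=BusRd  M[L1]=80
step 6: P2: load  L4  ⟶  IISI  (L4)  txn=BusRd  M[L4]=10
step 7: P3: store L1 := 19  ⟶  IIIM  (L1)  txn=BusRdX  M[L1]=80
step 8: P3: store L1 := 41  ⟶  IIIM  (L1)  txn=∅  M[L1]=80
step 9: P1: store L3 := 95  ⟶  IMII  (L3)  txn=BusRdX  M[L3]=20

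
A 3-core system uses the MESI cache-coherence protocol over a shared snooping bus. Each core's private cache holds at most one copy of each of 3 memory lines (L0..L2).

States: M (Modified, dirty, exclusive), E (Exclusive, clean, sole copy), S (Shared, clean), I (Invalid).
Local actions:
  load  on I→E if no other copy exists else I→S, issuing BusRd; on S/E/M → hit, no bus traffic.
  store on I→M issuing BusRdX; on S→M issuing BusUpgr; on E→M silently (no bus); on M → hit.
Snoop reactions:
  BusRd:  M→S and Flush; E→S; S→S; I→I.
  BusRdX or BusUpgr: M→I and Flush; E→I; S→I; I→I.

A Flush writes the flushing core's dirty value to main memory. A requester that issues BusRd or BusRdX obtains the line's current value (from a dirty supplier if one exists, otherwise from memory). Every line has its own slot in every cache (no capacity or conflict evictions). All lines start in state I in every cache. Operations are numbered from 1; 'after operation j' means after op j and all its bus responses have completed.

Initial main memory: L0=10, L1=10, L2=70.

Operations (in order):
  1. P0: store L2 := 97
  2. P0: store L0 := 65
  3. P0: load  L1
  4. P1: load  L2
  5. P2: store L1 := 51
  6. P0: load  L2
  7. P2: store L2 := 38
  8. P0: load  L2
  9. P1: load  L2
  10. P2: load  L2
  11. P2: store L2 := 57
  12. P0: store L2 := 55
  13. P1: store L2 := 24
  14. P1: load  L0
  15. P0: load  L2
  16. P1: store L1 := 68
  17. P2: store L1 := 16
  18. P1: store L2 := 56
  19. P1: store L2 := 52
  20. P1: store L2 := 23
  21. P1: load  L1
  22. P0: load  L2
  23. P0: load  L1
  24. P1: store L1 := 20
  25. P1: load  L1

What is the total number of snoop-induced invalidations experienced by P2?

  op1 P0: store L2 := 97 → M/I/I on L2; bus BusRdX; mem=70
  op2 P0: store L0 := 65 → M/I/I on L0; bus BusRdX; mem=10
  op3 P0: load  L1 → E/I/I on L1; bus BusRd; mem=10
  op4 P1: load  L2 → S/S/I on L2; bus BusRd Flush; mem=97
  op5 P2: store L1 := 51 → I/I/M on L1; bus BusRdX; mem=10
  op6 P0: load  L2 → S/S/I on L2; bus (none); mem=97
  op7 P2: store L2 := 38 → I/I/M on L2; bus BusRdX; mem=97
  op8 P0: load  L2 → S/I/S on L2; bus BusRd Flush; mem=38
  op9 P1: load  L2 → S/S/S on L2; bus BusRd; mem=38
  op10 P2: load  L2 → S/S/S on L2; bus (none); mem=38
  op11 P2: store L2 := 57 → I/I/M on L2; bus BusUpgr; mem=38
  op12 P0: store L2 := 55 → M/I/I on L2; bus BusRdX Flush; mem=57
  op13 P1: store L2 := 24 → I/M/I on L2; bus BusRdX Flush; mem=55
  op14 P1: load  L0 → S/S/I on L0; bus BusRd Flush; mem=65
  op15 P0: load  L2 → S/S/I on L2; bus BusRd Flush; mem=24
  op16 P1: store L1 := 68 → I/M/I on L1; bus BusRdX Flush; mem=51
  op17 P2: store L1 := 16 → I/I/M on L1; bus BusRdX Flush; mem=68
  op18 P1: store L2 := 56 → I/M/I on L2; bus BusUpgr; mem=24
  op19 P1: store L2 := 52 → I/M/I on L2; bus (none); mem=24
  op20 P1: store L2 := 23 → I/M/I on L2; bus (none); mem=24
  op21 P1: load  L1 → I/S/S on L1; bus BusRd Flush; mem=16
  op22 P0: load  L2 → S/S/I on L2; bus BusRd Flush; mem=23
  op23 P0: load  L1 → S/S/S on L1; bus BusRd; mem=16
  op24 P1: store L1 := 20 → I/M/I on L1; bus BusUpgr; mem=16
  op25 P1: load  L1 → I/M/I on L1; bus (none); mem=16

invalidations = 3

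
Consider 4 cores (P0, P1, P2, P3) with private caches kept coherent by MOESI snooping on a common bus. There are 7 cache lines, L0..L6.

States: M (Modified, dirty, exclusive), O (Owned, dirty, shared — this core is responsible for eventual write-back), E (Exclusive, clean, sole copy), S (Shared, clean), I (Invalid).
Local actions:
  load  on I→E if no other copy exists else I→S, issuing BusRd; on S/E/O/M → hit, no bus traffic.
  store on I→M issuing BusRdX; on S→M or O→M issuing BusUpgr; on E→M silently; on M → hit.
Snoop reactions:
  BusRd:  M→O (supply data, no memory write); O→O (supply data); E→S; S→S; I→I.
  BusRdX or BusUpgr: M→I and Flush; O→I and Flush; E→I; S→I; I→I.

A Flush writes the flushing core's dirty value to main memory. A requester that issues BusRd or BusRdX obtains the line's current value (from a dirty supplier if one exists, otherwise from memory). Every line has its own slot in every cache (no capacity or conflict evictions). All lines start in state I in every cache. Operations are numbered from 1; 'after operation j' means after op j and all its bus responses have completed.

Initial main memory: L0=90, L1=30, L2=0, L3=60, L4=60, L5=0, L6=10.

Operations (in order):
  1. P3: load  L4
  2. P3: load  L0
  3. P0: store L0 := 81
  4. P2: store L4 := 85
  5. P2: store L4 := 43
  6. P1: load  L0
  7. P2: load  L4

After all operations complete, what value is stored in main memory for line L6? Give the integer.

[1] P3: load  L4 | P0:I, P1:I, P2:I, P3:E(60) | bus: BusRd
[2] P3: load  L0 | P0:I, P1:I, P2:I, P3:E(90) | bus: BusRd
[3] P0: store L0 := 81 | P0:M(81), P1:I, P2:I, P3:I | bus: BusRdX
[4] P2: store L4 := 85 | P0:I, P1:I, P2:M(85), P3:I | bus: BusRdX
[5] P2: store L4 := 43 | P0:I, P1:I, P2:M(43), P3:I | bus: none
[6] P1: load  L0 | P0:O(81), P1:S(81), P2:I, P3:I | bus: BusRd
[7] P2: load  L4 | P0:I, P1:I, P2:M(43), P3:I | bus: none

memory[L6] = 10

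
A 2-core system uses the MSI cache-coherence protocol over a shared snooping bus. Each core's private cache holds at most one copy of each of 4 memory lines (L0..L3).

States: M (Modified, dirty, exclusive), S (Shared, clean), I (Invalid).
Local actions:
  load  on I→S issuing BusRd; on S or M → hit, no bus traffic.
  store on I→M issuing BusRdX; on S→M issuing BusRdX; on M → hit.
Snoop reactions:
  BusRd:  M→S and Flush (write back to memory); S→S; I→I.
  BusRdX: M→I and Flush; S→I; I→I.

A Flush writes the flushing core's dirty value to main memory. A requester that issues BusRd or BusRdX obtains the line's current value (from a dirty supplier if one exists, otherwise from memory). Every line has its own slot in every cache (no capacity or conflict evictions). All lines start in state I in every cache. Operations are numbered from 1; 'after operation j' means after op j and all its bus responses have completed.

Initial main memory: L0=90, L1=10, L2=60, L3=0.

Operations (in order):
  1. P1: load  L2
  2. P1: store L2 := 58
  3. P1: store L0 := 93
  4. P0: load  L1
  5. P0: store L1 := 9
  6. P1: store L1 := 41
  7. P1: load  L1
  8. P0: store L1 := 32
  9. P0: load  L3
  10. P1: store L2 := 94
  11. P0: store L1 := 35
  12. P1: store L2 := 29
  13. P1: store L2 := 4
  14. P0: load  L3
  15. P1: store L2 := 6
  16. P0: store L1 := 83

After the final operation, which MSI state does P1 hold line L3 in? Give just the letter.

state = I

step 1: P1: load  L2  ⟶  IS  (L2)  txn=BusRd  M[L2]=60
step 2: P1: store L2 := 58  ⟶  IM  (L2)  txn=BusRdX  M[L2]=60
step 3: P1: store L0 := 93  ⟶  IM  (L0)  txn=BusRdX  M[L0]=90
step 4: P0: load  L1  ⟶  SI  (L1)  txn=BusRd  M[L1]=10
step 5: P0: store L1 := 9  ⟶  MI  (L1)  txn=BusRdX  M[L1]=10
step 6: P1: store L1 := 41  ⟶  IM  (L1)  txn=BusRdX+Flush  M[L1]=9
step 7: P1: load  L1  ⟶  IM  (L1)  txn=∅  M[L1]=9
step 8: P0: store L1 := 32  ⟶  MI  (L1)  txn=BusRdX+Flush  M[L1]=41
step 9: P0: load  L3  ⟶  SI  (L3)  txn=BusRd  M[L3]=0
step 10: P1: store L2 := 94  ⟶  IM  (L2)  txn=∅  M[L2]=60
step 11: P0: store L1 := 35  ⟶  MI  (L1)  txn=∅  M[L1]=41
step 12: P1: store L2 := 29  ⟶  IM  (L2)  txn=∅  M[L2]=60
step 13: P1: store L2 := 4  ⟶  IM  (L2)  txn=∅  M[L2]=60
step 14: P0: load  L3  ⟶  SI  (L3)  txn=∅  M[L3]=0
step 15: P1: store L2 := 6  ⟶  IM  (L2)  txn=∅  M[L2]=60
step 16: P0: store L1 := 83  ⟶  MI  (L1)  txn=∅  M[L1]=41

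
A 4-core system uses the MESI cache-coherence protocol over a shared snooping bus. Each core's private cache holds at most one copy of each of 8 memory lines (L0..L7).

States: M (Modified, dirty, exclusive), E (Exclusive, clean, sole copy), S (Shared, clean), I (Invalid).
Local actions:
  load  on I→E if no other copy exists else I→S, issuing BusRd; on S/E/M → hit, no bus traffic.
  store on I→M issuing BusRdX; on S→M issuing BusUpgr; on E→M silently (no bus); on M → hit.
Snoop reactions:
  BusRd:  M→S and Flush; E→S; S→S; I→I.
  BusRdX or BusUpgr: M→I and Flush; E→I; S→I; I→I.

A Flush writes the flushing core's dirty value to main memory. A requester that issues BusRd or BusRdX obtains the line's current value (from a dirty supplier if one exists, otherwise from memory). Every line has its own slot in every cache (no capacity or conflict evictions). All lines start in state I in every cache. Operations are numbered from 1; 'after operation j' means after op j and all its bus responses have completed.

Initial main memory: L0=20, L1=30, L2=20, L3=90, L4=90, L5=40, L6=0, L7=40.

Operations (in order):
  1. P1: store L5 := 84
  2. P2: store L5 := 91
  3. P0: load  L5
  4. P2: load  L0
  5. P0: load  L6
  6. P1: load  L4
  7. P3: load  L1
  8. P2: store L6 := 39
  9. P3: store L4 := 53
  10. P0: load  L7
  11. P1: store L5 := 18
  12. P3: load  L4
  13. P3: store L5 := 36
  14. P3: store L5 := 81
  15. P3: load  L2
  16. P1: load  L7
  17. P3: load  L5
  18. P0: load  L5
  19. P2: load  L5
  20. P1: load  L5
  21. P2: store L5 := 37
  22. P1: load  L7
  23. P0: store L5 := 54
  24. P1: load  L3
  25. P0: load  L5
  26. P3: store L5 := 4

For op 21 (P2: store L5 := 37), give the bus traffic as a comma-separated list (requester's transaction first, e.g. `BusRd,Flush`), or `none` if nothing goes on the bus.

bus = BusUpgr

1. P1: store L5 := 84  bus=[BusRdX]  L5: P0=I P1=M P2=I P3=I  mem[L5]=40
2. P2: store L5 := 91  bus=[BusRdX,Flush]  L5: P0=I P1=I P2=M P3=I  mem[L5]=84
3. P0: load  L5  bus=[BusRd,Flush]  L5: P0=S P1=I P2=S P3=I  mem[L5]=91
4. P2: load  L0  bus=[BusRd]  L0: P0=I P1=I P2=E P3=I  mem[L0]=20
5. P0: load  L6  bus=[BusRd]  L6: P0=E P1=I P2=I P3=I  mem[L6]=0
6. P1: load  L4  bus=[BusRd]  L4: P0=I P1=E P2=I P3=I  mem[L4]=90
7. P3: load  L1  bus=[BusRd]  L1: P0=I P1=I P2=I P3=E  mem[L1]=30
8. P2: store L6 := 39  bus=[BusRdX]  L6: P0=I P1=I P2=M P3=I  mem[L6]=0
9. P3: store L4 := 53  bus=[BusRdX]  L4: P0=I P1=I P2=I P3=M  mem[L4]=90
10. P0: load  L7  bus=[BusRd]  L7: P0=E P1=I P2=I P3=I  mem[L7]=40
11. P1: store L5 := 18  bus=[BusRdX]  L5: P0=I P1=M P2=I P3=I  mem[L5]=91
12. P3: load  L4  bus=[-]  L4: P0=I P1=I P2=I P3=M  mem[L4]=90
13. P3: store L5 := 36  bus=[BusRdX,Flush]  L5: P0=I P1=I P2=I P3=M  mem[L5]=18
14. P3: store L5 := 81  bus=[-]  L5: P0=I P1=I P2=I P3=M  mem[L5]=18
15. P3: load  L2  bus=[BusRd]  L2: P0=I P1=I P2=I P3=E  mem[L2]=20
16. P1: load  L7  bus=[BusRd]  L7: P0=S P1=S P2=I P3=I  mem[L7]=40
17. P3: load  L5  bus=[-]  L5: P0=I P1=I P2=I P3=M  mem[L5]=18
18. P0: load  L5  bus=[BusRd,Flush]  L5: P0=S P1=I P2=I P3=S  mem[L5]=81
19. P2: load  L5  bus=[BusRd]  L5: P0=S P1=I P2=S P3=S  mem[L5]=81
20. P1: load  L5  bus=[BusRd]  L5: P0=S P1=S P2=S P3=S  mem[L5]=81
21. P2: store L5 := 37  bus=[BusUpgr]  L5: P0=I P1=I P2=M P3=I  mem[L5]=81
22. P1: load  L7  bus=[-]  L7: P0=S P1=S P2=I P3=I  mem[L7]=40
23. P0: store L5 := 54  bus=[BusRdX,Flush]  L5: P0=M P1=I P2=I P3=I  mem[L5]=37
24. P1: load  L3  bus=[BusRd]  L3: P0=I P1=E P2=I P3=I  mem[L3]=90
25. P0: load  L5  bus=[-]  L5: P0=M P1=I P2=I P3=I  mem[L5]=37
26. P3: store L5 := 4  bus=[BusRdX,Flush]  L5: P0=I P1=I P2=I P3=M  mem[L5]=54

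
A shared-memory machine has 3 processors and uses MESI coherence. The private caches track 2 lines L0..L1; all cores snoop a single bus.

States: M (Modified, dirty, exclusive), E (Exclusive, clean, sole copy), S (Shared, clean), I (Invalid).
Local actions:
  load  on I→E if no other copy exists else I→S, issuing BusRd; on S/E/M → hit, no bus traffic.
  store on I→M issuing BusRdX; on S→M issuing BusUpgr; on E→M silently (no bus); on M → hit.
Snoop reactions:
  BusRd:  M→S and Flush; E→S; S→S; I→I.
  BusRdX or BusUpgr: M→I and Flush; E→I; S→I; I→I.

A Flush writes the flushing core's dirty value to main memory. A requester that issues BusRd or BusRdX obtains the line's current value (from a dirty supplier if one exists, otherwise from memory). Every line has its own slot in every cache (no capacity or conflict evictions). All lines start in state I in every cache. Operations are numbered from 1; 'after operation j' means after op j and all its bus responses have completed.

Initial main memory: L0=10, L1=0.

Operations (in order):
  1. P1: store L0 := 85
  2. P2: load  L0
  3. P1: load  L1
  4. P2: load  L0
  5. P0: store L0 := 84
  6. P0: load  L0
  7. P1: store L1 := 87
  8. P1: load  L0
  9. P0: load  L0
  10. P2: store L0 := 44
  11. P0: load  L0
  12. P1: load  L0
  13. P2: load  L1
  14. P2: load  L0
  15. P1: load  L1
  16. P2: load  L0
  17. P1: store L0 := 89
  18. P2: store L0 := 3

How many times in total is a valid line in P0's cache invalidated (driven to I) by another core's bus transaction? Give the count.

invalidations = 2

  op1 P1: store L0 := 85 → I/M/I on L0; bus BusRdX; mem=10
  op2 P2: load  L0 → I/S/S on L0; bus BusRd Flush; mem=85
  op3 P1: load  L1 → I/E/I on L1; bus BusRd; mem=0
  op4 P2: load  L0 → I/S/S on L0; bus (none); mem=85
  op5 P0: store L0 := 84 → M/I/I on L0; bus BusRdX; mem=85
  op6 P0: load  L0 → M/I/I on L0; bus (none); mem=85
  op7 P1: store L1 := 87 → I/M/I on L1; bus (none); mem=0
  op8 P1: load  L0 → S/S/I on L0; bus BusRd Flush; mem=84
  op9 P0: load  L0 → S/S/I on L0; bus (none); mem=84
  op10 P2: store L0 := 44 → I/I/M on L0; bus BusRdX; mem=84
  op11 P0: load  L0 → S/I/S on L0; bus BusRd Flush; mem=44
  op12 P1: load  L0 → S/S/S on L0; bus BusRd; mem=44
  op13 P2: load  L1 → I/S/S on L1; bus BusRd Flush; mem=87
  op14 P2: load  L0 → S/S/S on L0; bus (none); mem=44
  op15 P1: load  L1 → I/S/S on L1; bus (none); mem=87
  op16 P2: load  L0 → S/S/S on L0; bus (none); mem=44
  op17 P1: store L0 := 89 → I/M/I on L0; bus BusUpgr; mem=44
  op18 P2: store L0 := 3 → I/I/M on L0; bus BusRdX Flush; mem=89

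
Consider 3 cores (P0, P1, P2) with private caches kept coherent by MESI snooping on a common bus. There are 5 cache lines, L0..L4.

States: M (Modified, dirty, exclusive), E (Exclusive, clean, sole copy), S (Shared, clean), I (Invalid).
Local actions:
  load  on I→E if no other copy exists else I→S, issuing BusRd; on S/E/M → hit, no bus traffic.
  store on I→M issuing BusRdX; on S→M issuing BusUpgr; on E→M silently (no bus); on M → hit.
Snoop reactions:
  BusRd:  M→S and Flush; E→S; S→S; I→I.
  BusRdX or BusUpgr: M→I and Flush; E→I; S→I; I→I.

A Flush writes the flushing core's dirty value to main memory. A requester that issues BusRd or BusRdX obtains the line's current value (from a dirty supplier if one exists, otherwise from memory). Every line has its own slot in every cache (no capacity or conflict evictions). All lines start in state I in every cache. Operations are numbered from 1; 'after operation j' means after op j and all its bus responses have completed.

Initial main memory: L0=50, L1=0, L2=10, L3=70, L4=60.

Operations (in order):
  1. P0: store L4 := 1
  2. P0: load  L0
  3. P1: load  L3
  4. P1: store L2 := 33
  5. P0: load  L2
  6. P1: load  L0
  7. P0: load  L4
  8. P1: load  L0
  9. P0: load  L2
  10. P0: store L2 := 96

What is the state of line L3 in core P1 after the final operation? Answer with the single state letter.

step 1: P0: store L4 := 1  ⟶  MII  (L4)  txn=BusRdX  M[L4]=60
step 2: P0: load  L0  ⟶  EII  (L0)  txn=BusRd  M[L0]=50
step 3: P1: load  L3  ⟶  IEI  (L3)  txn=BusRd  M[L3]=70
step 4: P1: store L2 := 33  ⟶  IMI  (L2)  txn=BusRdX  M[L2]=10
step 5: P0: load  L2  ⟶  SSI  (L2)  txn=BusRd+Flush  M[L2]=33
step 6: P1: load  L0  ⟶  SSI  (L0)  txn=BusRd  M[L0]=50
step 7: P0: load  L4  ⟶  MII  (L4)  txn=∅  M[L4]=60
step 8: P1: load  L0  ⟶  SSI  (L0)  txn=∅  M[L0]=50
step 9: P0: load  L2  ⟶  SSI  (L2)  txn=∅  M[L2]=33
step 10: P0: store L2 := 96  ⟶  MII  (L2)  txn=BusUpgr  M[L2]=33

state = E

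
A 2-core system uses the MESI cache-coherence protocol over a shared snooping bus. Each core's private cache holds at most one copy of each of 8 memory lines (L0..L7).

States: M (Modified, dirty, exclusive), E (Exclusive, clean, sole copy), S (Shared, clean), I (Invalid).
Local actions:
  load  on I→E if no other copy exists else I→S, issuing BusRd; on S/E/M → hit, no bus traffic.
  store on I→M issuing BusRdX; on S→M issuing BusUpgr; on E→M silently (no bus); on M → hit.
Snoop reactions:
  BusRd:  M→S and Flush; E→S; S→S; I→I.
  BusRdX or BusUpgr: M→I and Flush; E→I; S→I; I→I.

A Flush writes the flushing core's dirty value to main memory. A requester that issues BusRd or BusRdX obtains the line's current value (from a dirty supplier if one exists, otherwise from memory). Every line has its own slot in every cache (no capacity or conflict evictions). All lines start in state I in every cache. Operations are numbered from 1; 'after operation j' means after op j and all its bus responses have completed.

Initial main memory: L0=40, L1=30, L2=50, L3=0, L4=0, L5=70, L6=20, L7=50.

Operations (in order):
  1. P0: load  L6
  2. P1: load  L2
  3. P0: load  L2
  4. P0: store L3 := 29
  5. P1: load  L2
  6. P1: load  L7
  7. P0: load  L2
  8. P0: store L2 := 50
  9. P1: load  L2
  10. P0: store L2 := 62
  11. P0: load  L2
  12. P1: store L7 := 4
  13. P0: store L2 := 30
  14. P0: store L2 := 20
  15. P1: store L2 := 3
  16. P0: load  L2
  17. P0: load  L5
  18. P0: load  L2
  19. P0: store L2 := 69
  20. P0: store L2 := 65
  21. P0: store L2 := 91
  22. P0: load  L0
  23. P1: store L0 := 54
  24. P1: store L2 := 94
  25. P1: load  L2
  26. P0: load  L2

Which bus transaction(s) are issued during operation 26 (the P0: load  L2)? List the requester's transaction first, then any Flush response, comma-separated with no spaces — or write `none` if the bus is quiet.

  op1 P0: load  L6 → E/I on L6; bus BusRd; mem=20
  op2 P1: load  L2 → I/E on L2; bus BusRd; mem=50
  op3 P0: load  L2 → S/S on L2; bus BusRd; mem=50
  op4 P0: store L3 := 29 → M/I on L3; bus BusRdX; mem=0
  op5 P1: load  L2 → S/S on L2; bus (none); mem=50
  op6 P1: load  L7 → I/E on L7; bus BusRd; mem=50
  op7 P0: load  L2 → S/S on L2; bus (none); mem=50
  op8 P0: store L2 := 50 → M/I on L2; bus BusUpgr; mem=50
  op9 P1: load  L2 → S/S on L2; bus BusRd Flush; mem=50
  op10 P0: store L2 := 62 → M/I on L2; bus BusUpgr; mem=50
  op11 P0: load  L2 → M/I on L2; bus (none); mem=50
  op12 P1: store L7 := 4 → I/M on L7; bus (none); mem=50
  op13 P0: store L2 := 30 → M/I on L2; bus (none); mem=50
  op14 P0: store L2 := 20 → M/I on L2; bus (none); mem=50
  op15 P1: store L2 := 3 → I/M on L2; bus BusRdX Flush; mem=20
  op16 P0: load  L2 → S/S on L2; bus BusRd Flush; mem=3
  op17 P0: load  L5 → E/I on L5; bus BusRd; mem=70
  op18 P0: load  L2 → S/S on L2; bus (none); mem=3
  op19 P0: store L2 := 69 → M/I on L2; bus BusUpgr; mem=3
  op20 P0: store L2 := 65 → M/I on L2; bus (none); mem=3
  op21 P0: store L2 := 91 → M/I on L2; bus (none); mem=3
  op22 P0: load  L0 → E/I on L0; bus BusRd; mem=40
  op23 P1: store L0 := 54 → I/M on L0; bus BusRdX; mem=40
  op24 P1: store L2 := 94 → I/M on L2; bus BusRdX Flush; mem=91
  op25 P1: load  L2 → I/M on L2; bus (none); mem=91
  op26 P0: load  L2 → S/S on L2; bus BusRd Flush; mem=94

bus = BusRd,Flush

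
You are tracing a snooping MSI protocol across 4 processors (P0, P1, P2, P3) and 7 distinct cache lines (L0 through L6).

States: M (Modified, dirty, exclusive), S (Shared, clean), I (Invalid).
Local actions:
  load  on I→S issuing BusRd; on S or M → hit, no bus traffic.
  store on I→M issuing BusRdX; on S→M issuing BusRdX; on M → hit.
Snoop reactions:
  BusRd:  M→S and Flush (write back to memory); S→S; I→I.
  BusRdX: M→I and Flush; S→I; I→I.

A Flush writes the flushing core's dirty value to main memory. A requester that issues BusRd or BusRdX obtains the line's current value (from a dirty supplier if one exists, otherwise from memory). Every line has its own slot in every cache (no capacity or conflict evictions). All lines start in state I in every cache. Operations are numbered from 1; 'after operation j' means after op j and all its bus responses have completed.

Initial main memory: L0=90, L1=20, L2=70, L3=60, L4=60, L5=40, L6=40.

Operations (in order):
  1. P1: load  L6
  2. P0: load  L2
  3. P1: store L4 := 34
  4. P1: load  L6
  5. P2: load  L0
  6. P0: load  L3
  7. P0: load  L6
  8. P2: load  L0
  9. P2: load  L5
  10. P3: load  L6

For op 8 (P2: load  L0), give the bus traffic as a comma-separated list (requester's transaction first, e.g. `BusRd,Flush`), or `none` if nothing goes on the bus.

step 1: P1: load  L6  ⟶  ISII  (L6)  txn=BusRd  M[L6]=40
step 2: P0: load  L2  ⟶  SIII  (L2)  txn=BusRd  M[L2]=70
step 3: P1: store L4 := 34  ⟶  IMII  (L4)  txn=BusRdX  M[L4]=60
step 4: P1: load  L6  ⟶  ISII  (L6)  txn=∅  M[L6]=40
step 5: P2: load  L0  ⟶  IISI  (L0)  txn=BusRd  M[L0]=90
step 6: P0: load  L3  ⟶  SIII  (L3)  txn=BusRd  M[L3]=60
step 7: P0: load  L6  ⟶  SSII  (L6)  txn=BusRd  M[L6]=40
step 8: P2: load  L0  ⟶  IISI  (L0)  txn=∅  M[L0]=90
step 9: P2: load  L5  ⟶  IISI  (L5)  txn=BusRd  M[L5]=40
step 10: P3: load  L6  ⟶  SSIS  (L6)  txn=BusRd  M[L6]=40

bus = none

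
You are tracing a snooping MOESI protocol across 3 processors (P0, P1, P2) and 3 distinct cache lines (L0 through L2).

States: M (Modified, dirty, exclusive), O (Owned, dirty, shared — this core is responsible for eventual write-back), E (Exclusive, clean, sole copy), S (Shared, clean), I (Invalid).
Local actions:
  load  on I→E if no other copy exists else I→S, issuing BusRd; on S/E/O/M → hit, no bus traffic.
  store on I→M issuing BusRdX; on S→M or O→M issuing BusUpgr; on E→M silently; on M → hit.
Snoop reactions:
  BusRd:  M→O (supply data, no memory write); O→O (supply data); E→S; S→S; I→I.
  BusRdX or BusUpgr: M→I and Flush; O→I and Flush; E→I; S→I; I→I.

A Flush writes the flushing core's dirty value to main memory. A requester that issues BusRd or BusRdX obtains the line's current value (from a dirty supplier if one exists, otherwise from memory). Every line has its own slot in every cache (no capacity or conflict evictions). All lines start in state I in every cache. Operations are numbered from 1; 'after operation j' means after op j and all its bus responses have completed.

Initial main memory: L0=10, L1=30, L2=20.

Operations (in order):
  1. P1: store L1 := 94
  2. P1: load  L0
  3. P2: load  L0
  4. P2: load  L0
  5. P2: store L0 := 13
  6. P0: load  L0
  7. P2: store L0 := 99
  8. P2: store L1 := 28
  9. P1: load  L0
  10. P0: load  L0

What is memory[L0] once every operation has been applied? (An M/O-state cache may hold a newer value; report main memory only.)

memory[L0] = 10

1. P1: store L1 := 94  bus=[BusRdX]  L1: P0=I P1=M P2=I  mem[L1]=30
2. P1: load  L0  bus=[BusRd]  L0: P0=I P1=E P2=I  mem[L0]=10
3. P2: load  L0  bus=[BusRd]  L0: P0=I P1=S P2=S  mem[L0]=10
4. P2: load  L0  bus=[-]  L0: P0=I P1=S P2=S  mem[L0]=10
5. P2: store L0 := 13  bus=[BusUpgr]  L0: P0=I P1=I P2=M  mem[L0]=10
6. P0: load  L0  bus=[BusRd]  L0: P0=S P1=I P2=O  mem[L0]=10
7. P2: store L0 := 99  bus=[BusUpgr]  L0: P0=I P1=I P2=M  mem[L0]=10
8. P2: store L1 := 28  bus=[BusRdX,Flush]  L1: P0=I P1=I P2=M  mem[L1]=94
9. P1: load  L0  bus=[BusRd]  L0: P0=I P1=S P2=O  mem[L0]=10
10. P0: load  L0  bus=[BusRd]  L0: P0=S P1=S P2=O  mem[L0]=10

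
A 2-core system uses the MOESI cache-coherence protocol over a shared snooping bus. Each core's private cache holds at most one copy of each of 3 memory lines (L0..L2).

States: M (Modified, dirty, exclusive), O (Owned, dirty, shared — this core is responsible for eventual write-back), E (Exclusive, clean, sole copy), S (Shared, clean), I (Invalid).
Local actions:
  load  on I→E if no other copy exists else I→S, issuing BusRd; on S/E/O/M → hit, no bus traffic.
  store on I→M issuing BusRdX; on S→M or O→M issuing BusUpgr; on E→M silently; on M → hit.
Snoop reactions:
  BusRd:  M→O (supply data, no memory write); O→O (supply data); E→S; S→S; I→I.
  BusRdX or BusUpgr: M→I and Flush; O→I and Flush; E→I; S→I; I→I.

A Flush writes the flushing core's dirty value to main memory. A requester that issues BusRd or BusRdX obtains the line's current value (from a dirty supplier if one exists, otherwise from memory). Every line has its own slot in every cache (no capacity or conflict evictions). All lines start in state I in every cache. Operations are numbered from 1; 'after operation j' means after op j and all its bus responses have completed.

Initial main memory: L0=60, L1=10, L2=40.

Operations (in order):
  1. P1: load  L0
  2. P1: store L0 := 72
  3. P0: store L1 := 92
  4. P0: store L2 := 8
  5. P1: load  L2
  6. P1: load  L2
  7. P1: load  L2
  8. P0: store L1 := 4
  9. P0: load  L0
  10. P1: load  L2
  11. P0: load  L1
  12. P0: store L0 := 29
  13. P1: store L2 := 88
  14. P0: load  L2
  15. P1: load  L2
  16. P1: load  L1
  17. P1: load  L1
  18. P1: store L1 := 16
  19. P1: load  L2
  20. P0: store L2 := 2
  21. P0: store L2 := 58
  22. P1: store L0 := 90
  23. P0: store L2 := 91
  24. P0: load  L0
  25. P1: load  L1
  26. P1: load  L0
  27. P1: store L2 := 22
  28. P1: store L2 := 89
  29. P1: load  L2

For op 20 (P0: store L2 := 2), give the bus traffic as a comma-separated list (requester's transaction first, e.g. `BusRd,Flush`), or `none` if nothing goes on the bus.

bus = BusUpgr,Flush

step 1: P1: load  L0  ⟶  IE  (L0)  txn=BusRd  M[L0]=60
step 2: P1: store L0 := 72  ⟶  IM  (L0)  txn=∅  M[L0]=60
step 3: P0: store L1 := 92  ⟶  MI  (L1)  txn=BusRdX  M[L1]=10
step 4: P0: store L2 := 8  ⟶  MI  (L2)  txn=BusRdX  M[L2]=40
step 5: P1: load  L2  ⟶  OS  (L2)  txn=BusRd  M[L2]=40
step 6: P1: load  L2  ⟶  OS  (L2)  txn=∅  M[L2]=40
step 7: P1: load  L2  ⟶  OS  (L2)  txn=∅  M[L2]=40
step 8: P0: store L1 := 4  ⟶  MI  (L1)  txn=∅  M[L1]=10
step 9: P0: load  L0  ⟶  SO  (L0)  txn=BusRd  M[L0]=60
step 10: P1: load  L2  ⟶  OS  (L2)  txn=∅  M[L2]=40
step 11: P0: load  L1  ⟶  MI  (L1)  txn=∅  M[L1]=10
step 12: P0: store L0 := 29  ⟶  MI  (L0)  txn=BusUpgr+Flush  M[L0]=72
step 13: P1: store L2 := 88  ⟶  IM  (L2)  txn=BusUpgr+Flush  M[L2]=8
step 14: P0: load  L2  ⟶  SO  (L2)  txn=BusRd  M[L2]=8
step 15: P1: load  L2  ⟶  SO  (L2)  txn=∅  M[L2]=8
step 16: P1: load  L1  ⟶  OS  (L1)  txn=BusRd  M[L1]=10
step 17: P1: load  L1  ⟶  OS  (L1)  txn=∅  M[L1]=10
step 18: P1: store L1 := 16  ⟶  IM  (L1)  txn=BusUpgr+Flush  M[L1]=4
step 19: P1: load  L2  ⟶  SO  (L2)  txn=∅  M[L2]=8
step 20: P0: store L2 := 2  ⟶  MI  (L2)  txn=BusUpgr+Flush  M[L2]=88
step 21: P0: store L2 := 58  ⟶  MI  (L2)  txn=∅  M[L2]=88
step 22: P1: store L0 := 90  ⟶  IM  (L0)  txn=BusRdX+Flush  M[L0]=29
step 23: P0: store L2 := 91  ⟶  MI  (L2)  txn=∅  M[L2]=88
step 24: P0: load  L0  ⟶  SO  (L0)  txn=BusRd  M[L0]=29
step 25: P1: load  L1  ⟶  IM  (L1)  txn=∅  M[L1]=4
step 26: P1: load  L0  ⟶  SO  (L0)  txn=∅  M[L0]=29
step 27: P1: store L2 := 22  ⟶  IM  (L2)  txn=BusRdX+Flush  M[L2]=91
step 28: P1: store L2 := 89  ⟶  IM  (L2)  txn=∅  M[L2]=91
step 29: P1: load  L2  ⟶  IM  (L2)  txn=∅  M[L2]=91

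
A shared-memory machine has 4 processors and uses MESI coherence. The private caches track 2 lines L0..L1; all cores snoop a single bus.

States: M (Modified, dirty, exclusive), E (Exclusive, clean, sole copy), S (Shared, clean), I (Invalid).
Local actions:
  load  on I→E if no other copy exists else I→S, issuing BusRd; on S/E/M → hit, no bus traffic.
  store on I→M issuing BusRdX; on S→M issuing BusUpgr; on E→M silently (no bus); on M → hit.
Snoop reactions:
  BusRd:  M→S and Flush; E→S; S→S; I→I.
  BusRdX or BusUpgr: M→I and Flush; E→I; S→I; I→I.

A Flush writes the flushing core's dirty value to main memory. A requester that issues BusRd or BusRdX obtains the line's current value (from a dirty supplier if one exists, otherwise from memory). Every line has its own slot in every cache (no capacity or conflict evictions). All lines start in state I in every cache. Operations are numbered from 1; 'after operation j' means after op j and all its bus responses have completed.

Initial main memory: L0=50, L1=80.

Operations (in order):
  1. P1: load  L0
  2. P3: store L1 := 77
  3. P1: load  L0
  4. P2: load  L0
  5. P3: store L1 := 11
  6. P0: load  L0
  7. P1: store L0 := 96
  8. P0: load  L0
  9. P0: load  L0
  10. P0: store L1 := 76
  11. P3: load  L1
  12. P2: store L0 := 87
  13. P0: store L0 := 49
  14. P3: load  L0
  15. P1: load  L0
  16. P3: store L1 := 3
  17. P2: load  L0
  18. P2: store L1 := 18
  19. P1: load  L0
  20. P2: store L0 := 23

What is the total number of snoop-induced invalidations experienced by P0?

invalidations = 4

  op1 P1: load  L0 → I/E/I/I on L0; bus BusRd; mem=50
  op2 P3: store L1 := 77 → I/I/I/M on L1; bus BusRdX; mem=80
  op3 P1: load  L0 → I/E/I/I on L0; bus (none); mem=50
  op4 P2: load  L0 → I/S/S/I on L0; bus BusRd; mem=50
  op5 P3: store L1 := 11 → I/I/I/M on L1; bus (none); mem=80
  op6 P0: load  L0 → S/S/S/I on L0; bus BusRd; mem=50
  op7 P1: store L0 := 96 → I/M/I/I on L0; bus BusUpgr; mem=50
  op8 P0: load  L0 → S/S/I/I on L0; bus BusRd Flush; mem=96
  op9 P0: load  L0 → S/S/I/I on L0; bus (none); mem=96
  op10 P0: store L1 := 76 → M/I/I/I on L1; bus BusRdX Flush; mem=11
  op11 P3: load  L1 → S/I/I/S on L1; bus BusRd Flush; mem=76
  op12 P2: store L0 := 87 → I/I/M/I on L0; bus BusRdX; mem=96
  op13 P0: store L0 := 49 → M/I/I/I on L0; bus BusRdX Flush; mem=87
  op14 P3: load  L0 → S/I/I/S on L0; bus BusRd Flush; mem=49
  op15 P1: load  L0 → S/S/I/S on L0; bus BusRd; mem=49
  op16 P3: store L1 := 3 → I/I/I/M on L1; bus BusUpgr; mem=76
  op17 P2: load  L0 → S/S/S/S on L0; bus BusRd; mem=49
  op18 P2: store L1 := 18 → I/I/M/I on L1; bus BusRdX Flush; mem=3
  op19 P1: load  L0 → S/S/S/S on L0; bus (none); mem=49
  op20 P2: store L0 := 23 → I/I/M/I on L0; bus BusUpgr; mem=49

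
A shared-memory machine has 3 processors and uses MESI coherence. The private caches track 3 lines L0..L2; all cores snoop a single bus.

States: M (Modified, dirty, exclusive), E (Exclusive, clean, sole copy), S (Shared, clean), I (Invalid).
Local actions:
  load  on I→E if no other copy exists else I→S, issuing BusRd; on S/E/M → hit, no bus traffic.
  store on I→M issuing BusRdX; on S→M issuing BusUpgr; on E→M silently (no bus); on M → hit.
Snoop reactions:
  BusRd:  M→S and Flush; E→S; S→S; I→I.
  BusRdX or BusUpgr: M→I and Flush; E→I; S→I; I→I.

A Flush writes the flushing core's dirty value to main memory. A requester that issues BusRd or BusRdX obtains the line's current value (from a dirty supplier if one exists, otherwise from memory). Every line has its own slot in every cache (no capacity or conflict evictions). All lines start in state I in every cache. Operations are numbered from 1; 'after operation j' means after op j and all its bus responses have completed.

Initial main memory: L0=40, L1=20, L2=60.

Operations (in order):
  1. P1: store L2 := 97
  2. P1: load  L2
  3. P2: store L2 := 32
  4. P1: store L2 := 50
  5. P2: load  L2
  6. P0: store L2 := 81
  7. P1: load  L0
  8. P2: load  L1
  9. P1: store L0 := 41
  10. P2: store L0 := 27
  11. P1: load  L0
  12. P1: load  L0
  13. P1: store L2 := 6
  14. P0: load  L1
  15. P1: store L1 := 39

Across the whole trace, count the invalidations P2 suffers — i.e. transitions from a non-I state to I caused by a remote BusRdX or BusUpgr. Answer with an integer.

step 1: P1: store L2 := 97  ⟶  IMI  (L2)  txn=BusRdX  M[L2]=60
step 2: P1: load  L2  ⟶  IMI  (L2)  txn=∅  M[L2]=60
step 3: P2: store L2 := 32  ⟶  IIM  (L2)  txn=BusRdX+Flush  M[L2]=97
step 4: P1: store L2 := 50  ⟶  IMI  (L2)  txn=BusRdX+Flush  M[L2]=32
step 5: P2: load  L2  ⟶  ISS  (L2)  txn=BusRd+Flush  M[L2]=50
step 6: P0: store L2 := 81  ⟶  MII  (L2)  txn=BusRdX  M[L2]=50
step 7: P1: load  L0  ⟶  IEI  (L0)  txn=BusRd  M[L0]=40
step 8: P2: load  L1  ⟶  IIE  (L1)  txn=BusRd  M[L1]=20
step 9: P1: store L0 := 41  ⟶  IMI  (L0)  txn=∅  M[L0]=40
step 10: P2: store L0 := 27  ⟶  IIM  (L0)  txn=BusRdX+Flush  M[L0]=41
step 11: P1: load  L0  ⟶  ISS  (L0)  txn=BusRd+Flush  M[L0]=27
step 12: P1: load  L0  ⟶  ISS  (L0)  txn=∅  M[L0]=27
step 13: P1: store L2 := 6  ⟶  IMI  (L2)  txn=BusRdX+Flush  M[L2]=81
step 14: P0: load  L1  ⟶  SIS  (L1)  txn=BusRd  M[L1]=20
step 15: P1: store L1 := 39  ⟶  IMI  (L1)  txn=BusRdX  M[L1]=20

invalidations = 3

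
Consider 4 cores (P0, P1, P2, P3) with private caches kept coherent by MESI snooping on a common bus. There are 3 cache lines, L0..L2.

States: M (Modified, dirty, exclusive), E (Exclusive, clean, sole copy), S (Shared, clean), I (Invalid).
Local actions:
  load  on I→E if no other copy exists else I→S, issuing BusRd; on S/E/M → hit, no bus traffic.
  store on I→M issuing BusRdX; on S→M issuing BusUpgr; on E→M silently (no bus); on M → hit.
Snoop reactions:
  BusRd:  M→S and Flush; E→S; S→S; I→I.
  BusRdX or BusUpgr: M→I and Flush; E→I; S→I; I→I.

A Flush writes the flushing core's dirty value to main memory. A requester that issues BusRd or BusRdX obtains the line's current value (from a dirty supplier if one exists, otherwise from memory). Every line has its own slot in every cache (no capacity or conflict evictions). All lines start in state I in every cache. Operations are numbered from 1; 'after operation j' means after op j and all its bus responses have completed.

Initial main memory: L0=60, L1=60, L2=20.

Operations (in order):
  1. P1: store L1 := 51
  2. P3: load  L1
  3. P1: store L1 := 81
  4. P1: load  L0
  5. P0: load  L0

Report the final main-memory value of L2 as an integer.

memory[L2] = 20

  op1 P1: store L1 := 51 → I/M/I/I on L1; bus BusRdX; mem=60
  op2 P3: load  L1 → I/S/I/S on L1; bus BusRd Flush; mem=51
  op3 P1: store L1 := 81 → I/M/I/I on L1; bus BusUpgr; mem=51
  op4 P1: load  L0 → I/E/I/I on L0; bus BusRd; mem=60
  op5 P0: load  L0 → S/S/I/I on L0; bus BusRd; mem=60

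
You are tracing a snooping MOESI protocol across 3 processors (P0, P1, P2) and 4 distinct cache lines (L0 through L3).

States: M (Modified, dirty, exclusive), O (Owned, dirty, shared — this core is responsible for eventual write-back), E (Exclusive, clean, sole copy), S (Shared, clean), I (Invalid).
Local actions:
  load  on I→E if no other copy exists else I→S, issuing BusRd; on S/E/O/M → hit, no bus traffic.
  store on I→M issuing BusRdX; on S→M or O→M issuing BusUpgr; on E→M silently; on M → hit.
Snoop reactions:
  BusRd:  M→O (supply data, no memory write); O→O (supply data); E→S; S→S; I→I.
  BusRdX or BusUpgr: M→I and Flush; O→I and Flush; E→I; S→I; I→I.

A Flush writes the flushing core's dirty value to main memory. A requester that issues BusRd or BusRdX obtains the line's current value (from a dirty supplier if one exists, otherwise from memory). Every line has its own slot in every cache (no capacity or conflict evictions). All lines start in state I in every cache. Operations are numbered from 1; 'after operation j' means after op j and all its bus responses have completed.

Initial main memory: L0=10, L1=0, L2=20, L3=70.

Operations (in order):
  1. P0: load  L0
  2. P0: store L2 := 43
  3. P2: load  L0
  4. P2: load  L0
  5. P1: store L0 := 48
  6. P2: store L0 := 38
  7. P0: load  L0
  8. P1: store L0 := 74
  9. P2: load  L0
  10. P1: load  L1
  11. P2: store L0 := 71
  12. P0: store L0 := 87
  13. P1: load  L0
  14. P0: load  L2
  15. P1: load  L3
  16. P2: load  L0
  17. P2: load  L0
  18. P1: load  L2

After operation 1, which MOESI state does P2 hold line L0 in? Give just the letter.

state = I

[1] P0: load  L0 | P0:E(10), P1:I, P2:I | bus: BusRd
[2] P0: store L2 := 43 | P0:M(43), P1:I, P2:I | bus: BusRdX
[3] P2: load  L0 | P0:S(10), P1:I, P2:S(10) | bus: BusRd
[4] P2: load  L0 | P0:S(10), P1:I, P2:S(10) | bus: none
[5] P1: store L0 := 48 | P0:I, P1:M(48), P2:I | bus: BusRdX
[6] P2: store L0 := 38 | P0:I, P1:I, P2:M(38) | bus: BusRdX,Flush
[7] P0: load  L0 | P0:S(38), P1:I, P2:O(38) | bus: BusRd
[8] P1: store L0 := 74 | P0:I, P1:M(74), P2:I | bus: BusRdX,Flush
[9] P2: load  L0 | P0:I, P1:O(74), P2:S(74) | bus: BusRd
[10] P1: load  L1 | P0:I, P1:E(0), P2:I | bus: BusRd
[11] P2: store L0 := 71 | P0:I, P1:I, P2:M(71) | bus: BusUpgr,Flush
[12] P0: store L0 := 87 | P0:M(87), P1:I, P2:I | bus: BusRdX,Flush
[13] P1: load  L0 | P0:O(87), P1:S(87), P2:I | bus: BusRd
[14] P0: load  L2 | P0:M(43), P1:I, P2:I | bus: none
[15] P1: load  L3 | P0:I, P1:E(70), P2:I | bus: BusRd
[16] P2: load  L0 | P0:O(87), P1:S(87), P2:S(87) | bus: BusRd
[17] P2: load  L0 | P0:O(87), P1:S(87), P2:S(87) | bus: none
[18] P1: load  L2 | P0:O(43), P1:S(43), P2:I | bus: BusRd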